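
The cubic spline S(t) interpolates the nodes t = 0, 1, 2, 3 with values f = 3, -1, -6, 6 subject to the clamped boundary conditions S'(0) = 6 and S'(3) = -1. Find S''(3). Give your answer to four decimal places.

Let m_i = S''(x_i). Step sizes h_i = 1, 1, 1; slopes of the chords Δ_i = (y_(i+1) - y_i)/h_i = -4, -5, 12.
  1·m_0 + 4·m_1 + 1·m_2 = 6(Δ_1 - Δ_0) = -6
  1·m_1 + 4·m_2 + 1·m_3 = 6(Δ_2 - Δ_1) = 102
Clamped end conditions give two more equations: 2h_0·m_0 + h_0·m_1 = 6(Δ_0 - S'(0)) = -60 and h_2·m_2 + 2h_2·m_3 = 6(S'(3) - Δ_2) = -78.
Forward elimination and back-substitution give m_0 = -412/15, m_1 = -76/15, m_2 = 626/15, m_3 = -898/15.

-59.8667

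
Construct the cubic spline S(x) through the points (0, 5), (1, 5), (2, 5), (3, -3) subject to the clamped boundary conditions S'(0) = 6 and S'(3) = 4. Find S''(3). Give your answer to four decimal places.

49.8667

Put m_i = S'' at the i-th knot. Here h = (1, 1, 1) and Δ = (0, 0, -8), so the interior equations h_(i-1)·m_(i-1) + 2(h_(i-1)+h_i)·m_i + h_i·m_(i+1) = 6(Δ_i − Δ_(i-1)) read
  1·m_0 + 4·m_1 + 1·m_2 = 6(Δ_1 - Δ_0) = 0
  1·m_1 + 4·m_2 + 1·m_3 = 6(Δ_2 - Δ_1) = -48
Clamped end conditions give two more equations: 2h_0·m_0 + h_0·m_1 = 6(Δ_0 - S'(0)) = -36 and h_2·m_2 + 2h_2·m_3 = 6(S'(3) - Δ_2) = 72.
Forward elimination and back-substitution give m_0 = -368/15, m_1 = 196/15, m_2 = -416/15, m_3 = 748/15.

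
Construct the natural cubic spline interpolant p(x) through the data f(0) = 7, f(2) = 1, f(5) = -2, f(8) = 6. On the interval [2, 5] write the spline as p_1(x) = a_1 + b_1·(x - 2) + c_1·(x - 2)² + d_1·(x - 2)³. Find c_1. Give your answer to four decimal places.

Let m_i = p''(x_i). Step sizes h_i = 2, 3, 3; slopes of the chords Δ_i = (y_(i+1) - y_i)/h_i = -3, -1, 8/3.
  2·m_0 + 10·m_1 + 3·m_2 = 6(Δ_1 - Δ_0) = 12
  3·m_1 + 12·m_2 + 3·m_3 = 6(Δ_2 - Δ_1) = 22
Natural end conditions: m_0 = m_3 = 0.
Hence m_0 = 0, m_1 = 26/37, m_2 = 184/111, m_3 = 0.
On [2, 5], with p_1(x) = a_1 + b_1·(x - 2) + c_1·(x - 2)² + d_1·(x - 2)³: c_1 = m_1/2 = 13/37, d_1 = (m_2 - m_1)/(6h_1) = 53/999, b_1 = Δ_1 - h_1(2m_1 + m_2)/6 = -281/111.

0.3514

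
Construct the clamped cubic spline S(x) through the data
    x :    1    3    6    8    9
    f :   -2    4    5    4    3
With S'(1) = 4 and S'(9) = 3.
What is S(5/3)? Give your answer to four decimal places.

0.4917

Put M_i = S'' at the i-th knot. Here h = (2, 3, 2, 1) and Δ = (3, 1/3, -1/2, -1), so the interior equations h_(i-1)·M_(i-1) + 2(h_(i-1)+h_i)·M_i + h_i·M_(i+1) = 6(Δ_i − Δ_(i-1)) read
  2·M_0 + 10·M_1 + 3·M_2 = 6(Δ_1 - Δ_0) = -16
  3·M_1 + 10·M_2 + 2·M_3 = 6(Δ_2 - Δ_1) = -5
  2·M_2 + 6·M_3 + 1·M_4 = 6(Δ_3 - Δ_2) = -3
Clamped end conditions give two more equations: 2h_0·M_0 + h_0·M_1 = 6(Δ_0 - S'(1)) = -6 and h_3·M_3 + 2h_3·M_4 = 6(S'(9) - Δ_3) = 24.
Hence M_0 = -62/91, M_1 = -149/91, M_2 = 158/273, M_3 = -802/273, M_4 = 3677/273.
On [1, 3], S(x) = -2 + 4·(x - 1) - 31/91·(x - 1)² - 29/364·(x - 1)³.
With (x - 1) = 2/3: S(5/3) = 1208/2457.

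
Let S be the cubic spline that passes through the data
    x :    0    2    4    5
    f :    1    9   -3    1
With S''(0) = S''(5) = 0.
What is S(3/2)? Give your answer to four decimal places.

9.3864

Write M_i for S''(x_i). With h_i = 2, 2, 1 and divided differences Δ_i = 4, -6, 4, the continuity of S' gives the tridiagonal system
  2·M_0 + 8·M_1 + 2·M_2 = 6(Δ_1 - Δ_0) = -60
  2·M_1 + 6·M_2 + 1·M_3 = 6(Δ_2 - Δ_1) = 60
Natural end conditions: M_0 = M_3 = 0.
Hence M_0 = 0, M_1 = -120/11, M_2 = 150/11, M_3 = 0.
On [0, 2], S(x) = 1 + 84/11·x + 0·x² - 10/11·x³.
With x = 3/2: S(3/2) = 413/44.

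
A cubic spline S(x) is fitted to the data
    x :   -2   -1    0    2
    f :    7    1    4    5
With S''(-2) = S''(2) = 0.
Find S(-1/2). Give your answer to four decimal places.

1.8886

Put M_i = S'' at the i-th knot. Here h = (1, 1, 2) and Δ = (-6, 3, 1/2), so the interior equations h_(i-1)·M_(i-1) + 2(h_(i-1)+h_i)·M_i + h_i·M_(i+1) = 6(Δ_i − Δ_(i-1)) read
  1·M_0 + 4·M_1 + 1·M_2 = 6(Δ_1 - Δ_0) = 54
  1·M_1 + 6·M_2 + 2·M_3 = 6(Δ_2 - Δ_1) = -15
Natural end conditions: M_0 = M_3 = 0.
Solving: M_0 = 0, M_1 = 339/23, M_2 = -114/23, M_3 = 0.
On [-1, 0], S(x) = 1 - 25/23·(x + 1) + 339/46·(x + 1)² - 151/46·(x + 1)³.
With (x + 1) = 1/2: S(-1/2) = 695/368.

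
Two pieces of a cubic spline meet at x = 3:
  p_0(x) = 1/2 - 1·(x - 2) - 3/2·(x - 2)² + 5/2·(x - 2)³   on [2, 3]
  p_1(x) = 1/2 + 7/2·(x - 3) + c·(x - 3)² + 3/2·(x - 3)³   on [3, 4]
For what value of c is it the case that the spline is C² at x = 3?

p_0''(x) = -3 + 15·(x - 2), so p_0''(3) = 12. On the right, p_1''(3) = 2c, so c = 6.

6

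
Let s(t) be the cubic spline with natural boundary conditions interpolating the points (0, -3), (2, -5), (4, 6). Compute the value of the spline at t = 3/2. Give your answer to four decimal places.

With M_i denoting the second derivative at x_i, h_i = 2, 2, and Δ_i = (y_(i+1) − y_i)/h_i = -1, 11/2:
  2·M_0 + 8·M_1 + 2·M_2 = 6(Δ_1 - Δ_0) = 39
Natural end conditions: M_0 = M_2 = 0.
Solving: M_0 = 0, M_1 = 39/8, M_2 = 0.
On [0, 2], s(t) = -3 - 21/8·t + 0·t² + 13/32·t³.
With t = 3/2: s(3/2) = -1425/256.

-5.5664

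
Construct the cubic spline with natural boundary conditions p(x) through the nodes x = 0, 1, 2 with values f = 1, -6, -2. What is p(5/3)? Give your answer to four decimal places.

-4.1481

Let σ_i = p''(x_i). Step sizes h_i = 1, 1; slopes of the chords Δ_i = (y_(i+1) - y_i)/h_i = -7, 4.
  1·σ_0 + 4·σ_1 + 1·σ_2 = 6(Δ_1 - Δ_0) = 66
Natural end conditions: σ_0 = σ_2 = 0.
Solving: σ_0 = 0, σ_1 = 33/2, σ_2 = 0.
On [1, 2], p(x) = -6 - 3/2·(x - 1) + 33/4·(x - 1)² - 11/4·(x - 1)³.
With (x - 1) = 2/3: p(5/3) = -112/27.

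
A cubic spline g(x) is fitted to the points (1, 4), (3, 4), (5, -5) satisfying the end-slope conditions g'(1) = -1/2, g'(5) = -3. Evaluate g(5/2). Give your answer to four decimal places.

4.6563

Let M_i = g''(x_i). Step sizes h_i = 2, 2; slopes of the chords Δ_i = (y_(i+1) - y_i)/h_i = 0, -9/2.
  2·M_0 + 8·M_1 + 2·M_2 = 6(Δ_1 - Δ_0) = -27
Clamped end conditions give two more equations: 2h_0·M_0 + h_0·M_1 = 6(Δ_0 - g'(1)) = 3 and h_1·M_1 + 2h_1·M_2 = 6(g'(5) - Δ_1) = 9.
Forward elimination and back-substitution give M_0 = 7/2, M_1 = -11/2, M_2 = 5.
On [1, 3], g(x) = 4 - 1/2·(x - 1) + 7/4·(x - 1)² - 3/4·(x - 1)³.
With (x - 1) = 3/2: g(5/2) = 149/32.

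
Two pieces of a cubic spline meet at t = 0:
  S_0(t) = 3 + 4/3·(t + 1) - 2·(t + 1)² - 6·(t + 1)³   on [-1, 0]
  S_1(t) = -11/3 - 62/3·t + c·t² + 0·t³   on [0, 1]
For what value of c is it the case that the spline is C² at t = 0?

-20

S_0''(t) = -4 - 36·(t + 1), so S_0''(0) = -40. On the right, S_1''(0) = 2c, so c = -20.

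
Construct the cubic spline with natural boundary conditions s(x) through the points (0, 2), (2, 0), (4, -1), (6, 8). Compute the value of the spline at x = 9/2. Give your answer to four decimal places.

Write M_i for s''(x_i). With h_i = 2, 2, 2 and divided differences Δ_i = -1, -1/2, 9/2, the continuity of s' gives the tridiagonal system
  2·M_0 + 8·M_1 + 2·M_2 = 6(Δ_1 - Δ_0) = 3
  2·M_1 + 8·M_2 + 2·M_3 = 6(Δ_2 - Δ_1) = 30
Natural end conditions: M_0 = M_3 = 0.
Hence M_0 = 0, M_1 = -3/5, M_2 = 39/10, M_3 = 0.
On [4, 6], s(x) = -1 + 19/10·(x - 4) + 39/20·(x - 4)² - 13/40·(x - 4)³.
With (x - 4) = 1/2: s(9/2) = 127/320.

0.3969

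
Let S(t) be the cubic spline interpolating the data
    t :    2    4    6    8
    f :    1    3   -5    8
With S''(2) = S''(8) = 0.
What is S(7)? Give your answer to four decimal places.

-0.8500

Let M_i = S''(x_i). Step sizes h_i = 2, 2, 2; slopes of the chords Δ_i = (y_(i+1) - y_i)/h_i = 1, -4, 13/2.
  2·M_0 + 8·M_1 + 2·M_2 = 6(Δ_1 - Δ_0) = -30
  2·M_1 + 8·M_2 + 2·M_3 = 6(Δ_2 - Δ_1) = 63
Natural end conditions: M_0 = M_3 = 0.
Forward elimination and back-substitution give M_0 = 0, M_1 = -61/10, M_2 = 47/5, M_3 = 0.
On [6, 8], S(t) = -5 + 7/30·(t - 6) + 47/10·(t - 6)² - 47/60·(t - 6)³.
With (t - 6) = 1: S(7) = -17/20.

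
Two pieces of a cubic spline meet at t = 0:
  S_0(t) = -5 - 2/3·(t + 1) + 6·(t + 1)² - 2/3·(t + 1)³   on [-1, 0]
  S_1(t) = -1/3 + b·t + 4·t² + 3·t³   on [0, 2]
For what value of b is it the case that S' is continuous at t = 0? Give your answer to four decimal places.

S_0'(t) = -2/3 + 12·(t + 1) - 2·(t + 1)², so S_0'(0) = 28/3. On the right, S_1'(0) = b, so b = 28/3.

9.3333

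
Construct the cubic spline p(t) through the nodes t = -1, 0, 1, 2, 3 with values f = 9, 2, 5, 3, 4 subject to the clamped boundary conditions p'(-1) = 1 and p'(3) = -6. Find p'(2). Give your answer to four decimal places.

Put M_i = p'' at the i-th knot. Here h = (1, 1, 1, 1) and Δ = (-7, 3, -2, 1), so the interior equations h_(i-1)·M_(i-1) + 2(h_(i-1)+h_i)·M_i + h_i·M_(i+1) = 6(Δ_i − Δ_(i-1)) read
  1·M_0 + 4·M_1 + 1·M_2 = 6(Δ_1 - Δ_0) = 60
  1·M_1 + 4·M_2 + 1·M_3 = 6(Δ_2 - Δ_1) = -30
  1·M_2 + 4·M_3 + 1·M_4 = 6(Δ_3 - Δ_2) = 18
Clamped end conditions give two more equations: 2h_0·M_0 + h_0·M_1 = 6(Δ_0 - p'(-1)) = -48 and h_3·M_3 + 2h_3·M_4 = 6(p'(3) - Δ_3) = -42.
Solving the tridiagonal system: M_0 = -271/7, M_1 = 206/7, M_2 = -19, M_3 = 116/7, M_4 = -205/7.
On [2, 3], p'(t) = b_3 + 2c_3·(t - 2) + 3d_3·(t - 2)² with b_3 = Δ_3 - h_3(2M_3 + M_4)/6 = 5/14, c_3 = M_3/2 = 58/7, d_3 = (M_4 - M_3)/(6h_3) = -107/14. So p'(2) = 5/14.

0.3571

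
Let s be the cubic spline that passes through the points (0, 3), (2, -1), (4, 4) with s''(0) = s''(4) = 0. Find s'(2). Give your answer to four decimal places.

Let σ_i = s''(x_i). Step sizes h_i = 2, 2; slopes of the chords Δ_i = (y_(i+1) - y_i)/h_i = -2, 5/2.
  2·σ_0 + 8·σ_1 + 2·σ_2 = 6(Δ_1 - Δ_0) = 27
Natural end conditions: σ_0 = σ_2 = 0.
Hence σ_0 = 0, σ_1 = 27/8, σ_2 = 0.
On [2, 4], s'(t) = b_1 + 2c_1·(t - 2) + 3d_1·(t - 2)² with b_1 = Δ_1 - h_1(2σ_1 + σ_2)/6 = 1/4, c_1 = σ_1/2 = 27/16, d_1 = (σ_2 - σ_1)/(6h_1) = -9/32. So s'(2) = 1/4.

0.2500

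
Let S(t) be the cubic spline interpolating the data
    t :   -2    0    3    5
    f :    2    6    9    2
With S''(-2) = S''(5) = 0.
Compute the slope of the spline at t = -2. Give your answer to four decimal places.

1.9231

With M_i denoting the second derivative at x_i, h_i = 2, 3, 2, and Δ_i = (y_(i+1) − y_i)/h_i = 2, 1, -7/2:
  2·M_0 + 10·M_1 + 3·M_2 = 6(Δ_1 - Δ_0) = -6
  3·M_1 + 10·M_2 + 2·M_3 = 6(Δ_2 - Δ_1) = -27
Natural end conditions: M_0 = M_3 = 0.
Solving the tridiagonal system: M_0 = 0, M_1 = 3/13, M_2 = -36/13, M_3 = 0.
On [-2, 0], S'(t) = b_0 + 2c_0·(t + 2) + 3d_0·(t + 2)² with b_0 = Δ_0 - h_0(2M_0 + M_1)/6 = 25/13, c_0 = M_0/2 = 0, d_0 = (M_1 - M_0)/(6h_0) = 1/52. So S'(-2) = 25/13.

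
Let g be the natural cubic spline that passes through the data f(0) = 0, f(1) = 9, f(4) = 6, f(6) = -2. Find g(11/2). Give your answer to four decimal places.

Put m_i = g'' at the i-th knot. Here h = (1, 3, 2) and Δ = (9, -1, -4), so the interior equations h_(i-1)·m_(i-1) + 2(h_(i-1)+h_i)·m_i + h_i·m_(i+1) = 6(Δ_i − Δ_(i-1)) read
  1·m_0 + 8·m_1 + 3·m_2 = 6(Δ_1 - Δ_0) = -60
  3·m_1 + 10·m_2 + 2·m_3 = 6(Δ_2 - Δ_1) = -18
Natural end conditions: m_0 = m_3 = 0.
Hence m_0 = 0, m_1 = -546/71, m_2 = 36/71, m_3 = 0.
On [4, 6], g(x) = 6 - 308/71·(x - 4) + 18/71·(x - 4)² - 3/71·(x - 4)³.
With (x - 4) = 3/2: g(11/2) = -45/568.

-0.0792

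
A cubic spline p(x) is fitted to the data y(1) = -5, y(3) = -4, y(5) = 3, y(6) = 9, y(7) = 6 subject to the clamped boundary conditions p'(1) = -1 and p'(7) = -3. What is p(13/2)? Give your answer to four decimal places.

8.0283

Let M_i = p''(x_i). Step sizes h_i = 2, 2, 1, 1; slopes of the chords Δ_i = (y_(i+1) - y_i)/h_i = 1/2, 7/2, 6, -3.
  2·M_0 + 8·M_1 + 2·M_2 = 6(Δ_1 - Δ_0) = 18
  2·M_1 + 6·M_2 + 1·M_3 = 6(Δ_2 - Δ_1) = 15
  1·M_2 + 4·M_3 + 1·M_4 = 6(Δ_3 - Δ_2) = -54
Clamped end conditions give two more equations: 2h_0·M_0 + h_0·M_1 = 6(Δ_0 - p'(1)) = 9 and h_3·M_3 + 2h_3·M_4 = 6(p'(7) - Δ_3) = 0.
Solving: M_0 = 85/42, M_1 = 19/42, M_2 = 31/6, M_3 = -355/21, M_4 = 355/42.
On [6, 7], p(x) = 9 + 103/84·(x - 6) - 355/42·(x - 6)² + 355/84·(x - 6)³.
With (x - 6) = 1/2: p(13/2) = 5395/672.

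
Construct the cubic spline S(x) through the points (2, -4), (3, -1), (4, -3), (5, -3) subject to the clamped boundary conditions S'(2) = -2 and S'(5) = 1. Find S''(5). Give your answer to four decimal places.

-0.4000

Let m_i = S''(x_i). Step sizes h_i = 1, 1, 1; slopes of the chords Δ_i = (y_(i+1) - y_i)/h_i = 3, -2, 0.
  1·m_0 + 4·m_1 + 1·m_2 = 6(Δ_1 - Δ_0) = -30
  1·m_1 + 4·m_2 + 1·m_3 = 6(Δ_2 - Δ_1) = 12
Clamped end conditions give two more equations: 2h_0·m_0 + h_0·m_1 = 6(Δ_0 - S'(2)) = 30 and h_2·m_2 + 2h_2·m_3 = 6(S'(5) - Δ_2) = 6.
Solving: m_0 = 112/5, m_1 = -74/5, m_2 = 34/5, m_3 = -2/5.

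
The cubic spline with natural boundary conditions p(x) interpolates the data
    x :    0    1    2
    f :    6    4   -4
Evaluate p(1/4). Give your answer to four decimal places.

5.8516

Put M_i = p'' at the i-th knot. Here h = (1, 1) and Δ = (-2, -8), so the interior equations h_(i-1)·M_(i-1) + 2(h_(i-1)+h_i)·M_i + h_i·M_(i+1) = 6(Δ_i − Δ_(i-1)) read
  1·M_0 + 4·M_1 + 1·M_2 = 6(Δ_1 - Δ_0) = -36
Natural end conditions: M_0 = M_2 = 0.
Solving: M_0 = 0, M_1 = -9, M_2 = 0.
On [0, 1], p(x) = 6 - 1/2·x + 0·x² - 3/2·x³.
With x = 1/4: p(1/4) = 749/128.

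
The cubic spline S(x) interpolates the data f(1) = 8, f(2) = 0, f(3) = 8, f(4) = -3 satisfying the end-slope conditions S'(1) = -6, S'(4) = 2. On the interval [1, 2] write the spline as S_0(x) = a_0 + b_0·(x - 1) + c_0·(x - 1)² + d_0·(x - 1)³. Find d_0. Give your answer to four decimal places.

Put m_i = S'' at the i-th knot. Here h = (1, 1, 1) and Δ = (-8, 8, -11), so the interior equations h_(i-1)·m_(i-1) + 2(h_(i-1)+h_i)·m_i + h_i·m_(i+1) = 6(Δ_i − Δ_(i-1)) read
  1·m_0 + 4·m_1 + 1·m_2 = 6(Δ_1 - Δ_0) = 96
  1·m_1 + 4·m_2 + 1·m_3 = 6(Δ_2 - Δ_1) = -114
Clamped end conditions give two more equations: 2h_0·m_0 + h_0·m_1 = 6(Δ_0 - S'(1)) = -12 and h_2·m_2 + 2h_2·m_3 = 6(S'(4) - Δ_2) = 78.
Hence m_0 = -86/3, m_1 = 136/3, m_2 = -170/3, m_3 = 202/3.
On [1, 2], with S_0(x) = a_0 + b_0·(x - 1) + c_0·(x - 1)² + d_0·(x - 1)³: c_0 = m_0/2 = -43/3, d_0 = (m_1 - m_0)/(6h_0) = 37/3, b_0 = Δ_0 - h_0(2m_0 + m_1)/6 = -6.

12.3333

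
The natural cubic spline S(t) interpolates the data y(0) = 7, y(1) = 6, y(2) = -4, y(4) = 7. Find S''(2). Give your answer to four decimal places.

Put M_i = S'' at the i-th knot. Here h = (1, 1, 2) and Δ = (-1, -10, 11/2), so the interior equations h_(i-1)·M_(i-1) + 2(h_(i-1)+h_i)·M_i + h_i·M_(i+1) = 6(Δ_i − Δ_(i-1)) read
  1·M_0 + 4·M_1 + 1·M_2 = 6(Δ_1 - Δ_0) = -54
  1·M_1 + 6·M_2 + 2·M_3 = 6(Δ_2 - Δ_1) = 93
Natural end conditions: M_0 = M_3 = 0.
Solving the tridiagonal system: M_0 = 0, M_1 = -417/23, M_2 = 426/23, M_3 = 0.

18.5217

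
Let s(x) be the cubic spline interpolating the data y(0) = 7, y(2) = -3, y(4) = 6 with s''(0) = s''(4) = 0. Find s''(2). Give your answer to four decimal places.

7.1250

Let M_i = s''(x_i). Step sizes h_i = 2, 2; slopes of the chords Δ_i = (y_(i+1) - y_i)/h_i = -5, 9/2.
  2·M_0 + 8·M_1 + 2·M_2 = 6(Δ_1 - Δ_0) = 57
Natural end conditions: M_0 = M_2 = 0.
Forward elimination and back-substitution give M_0 = 0, M_1 = 57/8, M_2 = 0.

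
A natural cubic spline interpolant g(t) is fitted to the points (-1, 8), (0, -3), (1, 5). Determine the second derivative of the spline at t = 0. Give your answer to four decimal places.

28.5000

Write σ_i for g''(x_i). With h_i = 1, 1 and divided differences Δ_i = -11, 8, the continuity of g' gives the tridiagonal system
  1·σ_0 + 4·σ_1 + 1·σ_2 = 6(Δ_1 - Δ_0) = 114
Natural end conditions: σ_0 = σ_2 = 0.
Solving the tridiagonal system: σ_0 = 0, σ_1 = 57/2, σ_2 = 0.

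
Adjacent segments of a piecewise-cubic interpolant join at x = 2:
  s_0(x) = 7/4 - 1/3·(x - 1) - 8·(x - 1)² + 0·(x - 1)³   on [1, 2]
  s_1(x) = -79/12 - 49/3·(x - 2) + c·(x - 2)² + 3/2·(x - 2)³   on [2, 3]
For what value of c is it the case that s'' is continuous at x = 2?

-8

s_0''(x) = -16 + 0·(x - 1), so s_0''(2) = -16. On the right, s_1''(2) = 2c, so c = -8.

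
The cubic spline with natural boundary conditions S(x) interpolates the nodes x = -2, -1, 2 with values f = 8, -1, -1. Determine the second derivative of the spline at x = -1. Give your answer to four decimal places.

Write m_i for S''(x_i). With h_i = 1, 3 and divided differences Δ_i = -9, 0, the continuity of S' gives the tridiagonal system
  1·m_0 + 8·m_1 + 3·m_2 = 6(Δ_1 - Δ_0) = 54
Natural end conditions: m_0 = m_2 = 0.
Solving the tridiagonal system: m_0 = 0, m_1 = 27/4, m_2 = 0.

6.7500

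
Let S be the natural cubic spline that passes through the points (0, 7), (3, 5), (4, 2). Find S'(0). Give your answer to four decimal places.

Write M_i for S''(x_i). With h_i = 3, 1 and divided differences Δ_i = -2/3, -3, the continuity of S' gives the tridiagonal system
  3·M_0 + 8·M_1 + 1·M_2 = 6(Δ_1 - Δ_0) = -14
Natural end conditions: M_0 = M_2 = 0.
Forward elimination and back-substitution give M_0 = 0, M_1 = -7/4, M_2 = 0.
On [0, 3], S'(x) = b_0 + 2c_0·x + 3d_0·x² with b_0 = Δ_0 - h_0(2M_0 + M_1)/6 = 5/24, c_0 = M_0/2 = 0, d_0 = (M_1 - M_0)/(6h_0) = -7/72. So S'(0) = 5/24.

0.2083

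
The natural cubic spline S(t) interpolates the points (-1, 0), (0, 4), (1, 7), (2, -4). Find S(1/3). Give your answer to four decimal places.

5.8395

With M_i denoting the second derivative at x_i, h_i = 1, 1, 1, and Δ_i = (y_(i+1) − y_i)/h_i = 4, 3, -11:
  1·M_0 + 4·M_1 + 1·M_2 = 6(Δ_1 - Δ_0) = -6
  1·M_1 + 4·M_2 + 1·M_3 = 6(Δ_2 - Δ_1) = -84
Natural end conditions: M_0 = M_3 = 0.
Forward elimination and back-substitution give M_0 = 0, M_1 = 4, M_2 = -22, M_3 = 0.
On [0, 1], S(t) = 4 + 16/3·t + 2·t² - 13/3·t³.
With t = 1/3: S(1/3) = 473/81.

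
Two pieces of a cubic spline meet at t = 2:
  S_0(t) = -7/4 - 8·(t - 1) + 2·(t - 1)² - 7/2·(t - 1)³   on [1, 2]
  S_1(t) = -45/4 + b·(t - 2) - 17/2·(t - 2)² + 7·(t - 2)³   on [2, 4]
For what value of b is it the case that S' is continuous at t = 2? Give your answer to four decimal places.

-14.5000

S_0'(t) = -8 + 4·(t - 1) - 21/2·(t - 1)², so S_0'(2) = -29/2. On the right, S_1'(2) = b, so b = -29/2.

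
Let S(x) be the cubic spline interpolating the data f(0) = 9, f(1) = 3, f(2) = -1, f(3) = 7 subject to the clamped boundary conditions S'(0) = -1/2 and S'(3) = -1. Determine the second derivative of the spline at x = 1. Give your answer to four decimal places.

With σ_i denoting the second derivative at x_i, h_i = 1, 1, 1, and Δ_i = (y_(i+1) − y_i)/h_i = -6, -4, 8:
  1·σ_0 + 4·σ_1 + 1·σ_2 = 6(Δ_1 - Δ_0) = 12
  1·σ_1 + 4·σ_2 + 1·σ_3 = 6(Δ_2 - Δ_1) = 72
Clamped end conditions give two more equations: 2h_0·σ_0 + h_0·σ_1 = 6(Δ_0 - S'(0)) = -33 and h_2·σ_2 + 2h_2·σ_3 = 6(S'(3) - Δ_2) = -54.
Forward elimination and back-substitution give σ_0 = -248/15, σ_1 = 1/15, σ_2 = 424/15, σ_3 = -617/15.

0.0667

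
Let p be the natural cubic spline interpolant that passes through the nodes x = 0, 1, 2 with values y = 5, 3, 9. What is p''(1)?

Let M_i = p''(x_i). Step sizes h_i = 1, 1; slopes of the chords Δ_i = (y_(i+1) - y_i)/h_i = -2, 6.
  1·M_0 + 4·M_1 + 1·M_2 = 6(Δ_1 - Δ_0) = 48
Natural end conditions: M_0 = M_2 = 0.
Hence M_0 = 0, M_1 = 12, M_2 = 0.

12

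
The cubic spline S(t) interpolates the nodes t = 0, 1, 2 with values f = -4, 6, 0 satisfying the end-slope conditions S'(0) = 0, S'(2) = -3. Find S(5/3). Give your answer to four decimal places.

2.2778

Put M_i = S'' at the i-th knot. Here h = (1, 1) and Δ = (10, -6), so the interior equations h_(i-1)·M_(i-1) + 2(h_(i-1)+h_i)·M_i + h_i·M_(i+1) = 6(Δ_i − Δ_(i-1)) read
  1·M_0 + 4·M_1 + 1·M_2 = 6(Δ_1 - Δ_0) = -96
Clamped end conditions give two more equations: 2h_0·M_0 + h_0·M_1 = 6(Δ_0 - S'(0)) = 60 and h_1·M_1 + 2h_1·M_2 = 6(S'(2) - Δ_1) = 18.
Forward elimination and back-substitution give M_0 = 105/2, M_1 = -45, M_2 = 63/2.
On [1, 2], S(t) = 6 + 15/4·(t - 1) - 45/2·(t - 1)² + 51/4·(t - 1)³.
With (t - 1) = 2/3: S(5/3) = 41/18.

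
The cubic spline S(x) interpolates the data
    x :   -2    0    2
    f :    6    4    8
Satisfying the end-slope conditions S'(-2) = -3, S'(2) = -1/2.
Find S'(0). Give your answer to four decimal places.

Write M_i for S''(x_i). With h_i = 2, 2 and divided differences Δ_i = -1, 2, the continuity of S' gives the tridiagonal system
  2·M_0 + 8·M_1 + 2·M_2 = 6(Δ_1 - Δ_0) = 18
Clamped end conditions give two more equations: 2h_0·M_0 + h_0·M_1 = 6(Δ_0 - S'(-2)) = 12 and h_1·M_1 + 2h_1·M_2 = 6(S'(2) - Δ_1) = -15.
Hence M_0 = 11/8, M_1 = 13/4, M_2 = -43/8.
On [0, 2], S'(x) = b_1 + 2c_1·x + 3d_1·x² with b_1 = Δ_1 - h_1(2M_1 + M_2)/6 = 13/8, c_1 = M_1/2 = 13/8, d_1 = (M_2 - M_1)/(6h_1) = -23/32. So S'(0) = 13/8.

1.6250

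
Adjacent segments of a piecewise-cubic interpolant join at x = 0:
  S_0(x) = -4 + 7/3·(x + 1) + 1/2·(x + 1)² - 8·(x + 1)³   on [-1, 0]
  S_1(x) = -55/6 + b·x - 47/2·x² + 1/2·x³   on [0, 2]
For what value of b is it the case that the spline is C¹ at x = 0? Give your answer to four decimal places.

-20.6667

S_0'(x) = 7/3 + 1·(x + 1) - 24·(x + 1)², so S_0'(0) = -62/3. On the right, S_1'(0) = b, so b = -62/3.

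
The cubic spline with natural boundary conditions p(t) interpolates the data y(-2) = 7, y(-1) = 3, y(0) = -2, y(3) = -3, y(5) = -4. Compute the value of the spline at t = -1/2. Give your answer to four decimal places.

0.3898

With M_i denoting the second derivative at x_i, h_i = 1, 1, 3, 2, and Δ_i = (y_(i+1) − y_i)/h_i = -4, -5, -1/3, -1/2:
  1·M_0 + 4·M_1 + 1·M_2 = 6(Δ_1 - Δ_0) = -6
  1·M_1 + 8·M_2 + 3·M_3 = 6(Δ_2 - Δ_1) = 28
  3·M_2 + 10·M_3 + 2·M_4 = 6(Δ_3 - Δ_2) = -1
Natural end conditions: M_0 = M_4 = 0.
Solving the tridiagonal system: M_0 = 0, M_1 = -709/274, M_2 = 596/137, M_3 = -385/274, M_4 = 0.
On [-1, 0], p(t) = 3 - 3997/822·(t + 1) - 709/548·(t + 1)² + 1901/1644·(t + 1)³.
With (t + 1) = 1/2: p(-1/2) = 1709/4384.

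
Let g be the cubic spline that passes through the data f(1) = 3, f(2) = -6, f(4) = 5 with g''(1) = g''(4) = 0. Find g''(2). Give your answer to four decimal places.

14.5000

With M_i denoting the second derivative at x_i, h_i = 1, 2, and Δ_i = (y_(i+1) − y_i)/h_i = -9, 11/2:
  1·M_0 + 6·M_1 + 2·M_2 = 6(Δ_1 - Δ_0) = 87
Natural end conditions: M_0 = M_2 = 0.
Solving the tridiagonal system: M_0 = 0, M_1 = 29/2, M_2 = 0.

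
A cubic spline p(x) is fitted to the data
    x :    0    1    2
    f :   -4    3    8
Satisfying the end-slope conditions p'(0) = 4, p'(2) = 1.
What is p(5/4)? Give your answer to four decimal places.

4.8242

Let m_i = p''(x_i). Step sizes h_i = 1, 1; slopes of the chords Δ_i = (y_(i+1) - y_i)/h_i = 7, 5.
  1·m_0 + 4·m_1 + 1·m_2 = 6(Δ_1 - Δ_0) = -12
Clamped end conditions give two more equations: 2h_0·m_0 + h_0·m_1 = 6(Δ_0 - p'(0)) = 18 and h_1·m_1 + 2h_1·m_2 = 6(p'(2) - Δ_1) = -24.
Hence m_0 = 21/2, m_1 = -3, m_2 = -21/2.
On [1, 2], p(x) = 3 + 31/4·(x - 1) - 3/2·(x - 1)² - 5/4·(x - 1)³.
With (x - 1) = 1/4: p(5/4) = 1235/256.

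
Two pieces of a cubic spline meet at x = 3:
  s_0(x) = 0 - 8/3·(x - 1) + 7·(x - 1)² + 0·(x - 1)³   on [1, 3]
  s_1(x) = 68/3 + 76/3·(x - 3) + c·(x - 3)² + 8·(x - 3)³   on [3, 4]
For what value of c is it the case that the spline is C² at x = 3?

7

s_0''(x) = 14 + 0·(x - 1), so s_0''(3) = 14. On the right, s_1''(3) = 2c, so c = 7.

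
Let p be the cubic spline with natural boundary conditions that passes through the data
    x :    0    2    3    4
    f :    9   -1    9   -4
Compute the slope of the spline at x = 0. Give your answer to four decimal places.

Put σ_i = p'' at the i-th knot. Here h = (2, 1, 1) and Δ = (-5, 10, -13), so the interior equations h_(i-1)·σ_(i-1) + 2(h_(i-1)+h_i)·σ_i + h_i·σ_(i+1) = 6(Δ_i − Δ_(i-1)) read
  2·σ_0 + 6·σ_1 + 1·σ_2 = 6(Δ_1 - Δ_0) = 90
  1·σ_1 + 4·σ_2 + 1·σ_3 = 6(Δ_2 - Δ_1) = -138
Natural end conditions: σ_0 = σ_3 = 0.
Solving the tridiagonal system: σ_0 = 0, σ_1 = 498/23, σ_2 = -918/23, σ_3 = 0.
On [0, 2], p'(x) = b_0 + 2c_0·x + 3d_0·x² with b_0 = Δ_0 - h_0(2σ_0 + σ_1)/6 = -281/23, c_0 = σ_0/2 = 0, d_0 = (σ_1 - σ_0)/(6h_0) = 83/46. So p'(0) = -281/23.

-12.2174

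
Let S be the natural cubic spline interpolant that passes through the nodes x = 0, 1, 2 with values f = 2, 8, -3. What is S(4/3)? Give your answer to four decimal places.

5.9074

Put M_i = S'' at the i-th knot. Here h = (1, 1) and Δ = (6, -11), so the interior equations h_(i-1)·M_(i-1) + 2(h_(i-1)+h_i)·M_i + h_i·M_(i+1) = 6(Δ_i − Δ_(i-1)) read
  1·M_0 + 4·M_1 + 1·M_2 = 6(Δ_1 - Δ_0) = -102
Natural end conditions: M_0 = M_2 = 0.
Forward elimination and back-substitution give M_0 = 0, M_1 = -51/2, M_2 = 0.
On [1, 2], S(x) = 8 - 5/2·(x - 1) - 51/4·(x - 1)² + 17/4·(x - 1)³.
With (x - 1) = 1/3: S(4/3) = 319/54.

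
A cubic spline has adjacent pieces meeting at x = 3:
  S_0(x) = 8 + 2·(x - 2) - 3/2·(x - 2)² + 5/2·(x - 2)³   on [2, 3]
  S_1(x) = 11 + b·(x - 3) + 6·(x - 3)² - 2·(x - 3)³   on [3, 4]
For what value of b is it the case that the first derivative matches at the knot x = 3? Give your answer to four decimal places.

6.5000

S_0'(x) = 2 - 3·(x - 2) + 15/2·(x - 2)², so S_0'(3) = 13/2. On the right, S_1'(3) = b, so b = 13/2.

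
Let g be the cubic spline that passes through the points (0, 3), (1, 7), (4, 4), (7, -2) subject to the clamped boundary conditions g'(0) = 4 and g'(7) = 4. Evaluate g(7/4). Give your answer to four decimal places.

8.4183

Write M_i for g''(x_i). With h_i = 1, 3, 3 and divided differences Δ_i = 4, -1, -2, the continuity of g' gives the tridiagonal system
  1·M_0 + 8·M_1 + 3·M_2 = 6(Δ_1 - Δ_0) = -30
  3·M_1 + 12·M_2 + 3·M_3 = 6(Δ_2 - Δ_1) = -6
Clamped end conditions give two more equations: 2h_0·M_0 + h_0·M_1 = 6(Δ_0 - g'(0)) = 0 and h_2·M_2 + 2h_2·M_3 = 6(g'(7) - Δ_2) = 36.
Solving: M_0 = 54/31, M_1 = -108/31, M_2 = -40/31, M_3 = 206/31.
On [1, 4], g(x) = 7 + 97/31·(x - 1) - 54/31·(x - 1)² + 34/279·(x - 1)³.
With (x - 1) = 3/4: g(7/4) = 8351/992.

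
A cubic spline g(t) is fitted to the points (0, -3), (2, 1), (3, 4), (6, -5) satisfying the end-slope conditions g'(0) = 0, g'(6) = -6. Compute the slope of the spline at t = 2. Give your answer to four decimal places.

Put M_i = g'' at the i-th knot. Here h = (2, 1, 3) and Δ = (2, 3, -3), so the interior equations h_(i-1)·M_(i-1) + 2(h_(i-1)+h_i)·M_i + h_i·M_(i+1) = 6(Δ_i − Δ_(i-1)) read
  2·M_0 + 6·M_1 + 1·M_2 = 6(Δ_1 - Δ_0) = 6
  1·M_1 + 8·M_2 + 3·M_3 = 6(Δ_2 - Δ_1) = -36
Clamped end conditions give two more equations: 2h_0·M_0 + h_0·M_1 = 6(Δ_0 - g'(0)) = 12 and h_2·M_2 + 2h_2·M_3 = 6(g'(6) - Δ_2) = -18.
Solving the tridiagonal system: M_0 = 18/7, M_1 = 6/7, M_2 = -30/7, M_3 = -6/7.
On [2, 3], g'(t) = b_1 + 2c_1·(t - 2) + 3d_1·(t - 2)² with b_1 = Δ_1 - h_1(2M_1 + M_2)/6 = 24/7, c_1 = M_1/2 = 3/7, d_1 = (M_2 - M_1)/(6h_1) = -6/7. So g'(2) = 24/7.

3.4286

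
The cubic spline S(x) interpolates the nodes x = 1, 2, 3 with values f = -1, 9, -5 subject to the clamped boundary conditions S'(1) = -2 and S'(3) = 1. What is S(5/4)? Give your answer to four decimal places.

Put σ_i = S'' at the i-th knot. Here h = (1, 1) and Δ = (10, -14), so the interior equations h_(i-1)·σ_(i-1) + 2(h_(i-1)+h_i)·σ_i + h_i·σ_(i+1) = 6(Δ_i − Δ_(i-1)) read
  1·σ_0 + 4·σ_1 + 1·σ_2 = 6(Δ_1 - Δ_0) = -144
Clamped end conditions give two more equations: 2h_0·σ_0 + h_0·σ_1 = 6(Δ_0 - S'(1)) = 72 and h_1·σ_1 + 2h_1·σ_2 = 6(S'(3) - Δ_1) = 90.
Hence σ_0 = 147/2, σ_1 = -75, σ_2 = 165/2.
On [1, 2], S(x) = -1 - 2·(x - 1) + 147/4·(x - 1)² - 99/4·(x - 1)³.
With (x - 1) = 1/4: S(5/4) = 105/256.

0.4102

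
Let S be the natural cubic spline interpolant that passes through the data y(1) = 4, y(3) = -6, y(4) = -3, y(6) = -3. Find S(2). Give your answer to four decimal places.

Put σ_i = S'' at the i-th knot. Here h = (2, 1, 2) and Δ = (-5, 3, 0), so the interior equations h_(i-1)·σ_(i-1) + 2(h_(i-1)+h_i)·σ_i + h_i·σ_(i+1) = 6(Δ_i − Δ_(i-1)) read
  2·σ_0 + 6·σ_1 + 1·σ_2 = 6(Δ_1 - Δ_0) = 48
  1·σ_1 + 6·σ_2 + 2·σ_3 = 6(Δ_2 - Δ_1) = -18
Natural end conditions: σ_0 = σ_3 = 0.
Hence σ_0 = 0, σ_1 = 306/35, σ_2 = -156/35, σ_3 = 0.
On [1, 3], S(x) = 4 - 277/35·(x - 1) + 0·(x - 1)² + 51/70·(x - 1)³.
With (x - 1) = 1: S(2) = -223/70.

-3.1857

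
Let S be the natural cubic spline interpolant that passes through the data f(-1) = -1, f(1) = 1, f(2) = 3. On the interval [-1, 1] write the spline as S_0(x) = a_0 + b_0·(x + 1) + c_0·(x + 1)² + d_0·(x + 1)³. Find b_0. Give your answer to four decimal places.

0.6667

Put M_i = S'' at the i-th knot. Here h = (2, 1) and Δ = (1, 2), so the interior equations h_(i-1)·M_(i-1) + 2(h_(i-1)+h_i)·M_i + h_i·M_(i+1) = 6(Δ_i − Δ_(i-1)) read
  2·M_0 + 6·M_1 + 1·M_2 = 6(Δ_1 - Δ_0) = 6
Natural end conditions: M_0 = M_2 = 0.
Solving: M_0 = 0, M_1 = 1, M_2 = 0.
On [-1, 1], with S_0(x) = a_0 + b_0·(x + 1) + c_0·(x + 1)² + d_0·(x + 1)³: c_0 = M_0/2 = 0, d_0 = (M_1 - M_0)/(6h_0) = 1/12, b_0 = Δ_0 - h_0(2M_0 + M_1)/6 = 2/3.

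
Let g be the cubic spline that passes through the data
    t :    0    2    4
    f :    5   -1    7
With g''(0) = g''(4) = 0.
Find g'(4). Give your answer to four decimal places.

5.7500

With M_i denoting the second derivative at x_i, h_i = 2, 2, and Δ_i = (y_(i+1) − y_i)/h_i = -3, 4:
  2·M_0 + 8·M_1 + 2·M_2 = 6(Δ_1 - Δ_0) = 42
Natural end conditions: M_0 = M_2 = 0.
Forward elimination and back-substitution give M_0 = 0, M_1 = 21/4, M_2 = 0.
On [2, 4], g'(t) = b_1 + 2c_1·(t - 2) + 3d_1·(t - 2)² with b_1 = Δ_1 - h_1(2M_1 + M_2)/6 = 1/2, c_1 = M_1/2 = 21/8, d_1 = (M_2 - M_1)/(6h_1) = -7/16. So g'(4) = 23/4.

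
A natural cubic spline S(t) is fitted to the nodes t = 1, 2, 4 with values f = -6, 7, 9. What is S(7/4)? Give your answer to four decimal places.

Let σ_i = S''(x_i). Step sizes h_i = 1, 2; slopes of the chords Δ_i = (y_(i+1) - y_i)/h_i = 13, 1.
  1·σ_0 + 6·σ_1 + 2·σ_2 = 6(Δ_1 - Δ_0) = -72
Natural end conditions: σ_0 = σ_2 = 0.
Solving the tridiagonal system: σ_0 = 0, σ_1 = -12, σ_2 = 0.
On [1, 2], S(t) = -6 + 15·(t - 1) + 0·(t - 1)² - 2·(t - 1)³.
With (t - 1) = 3/4: S(7/4) = 141/32.

4.4063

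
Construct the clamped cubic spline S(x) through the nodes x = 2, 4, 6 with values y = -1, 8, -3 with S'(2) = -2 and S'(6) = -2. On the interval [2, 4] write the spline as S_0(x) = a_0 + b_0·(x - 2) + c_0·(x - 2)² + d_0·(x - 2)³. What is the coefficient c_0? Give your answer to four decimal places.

8.6250

Let M_i = S''(x_i). Step sizes h_i = 2, 2; slopes of the chords Δ_i = (y_(i+1) - y_i)/h_i = 9/2, -11/2.
  2·M_0 + 8·M_1 + 2·M_2 = 6(Δ_1 - Δ_0) = -60
Clamped end conditions give two more equations: 2h_0·M_0 + h_0·M_1 = 6(Δ_0 - S'(2)) = 39 and h_1·M_1 + 2h_1·M_2 = 6(S'(6) - Δ_1) = 21.
Solving the tridiagonal system: M_0 = 69/4, M_1 = -15, M_2 = 51/4.
On [2, 4], with S_0(x) = a_0 + b_0·(x - 2) + c_0·(x - 2)² + d_0·(x - 2)³: c_0 = M_0/2 = 69/8, d_0 = (M_1 - M_0)/(6h_0) = -43/16, b_0 = Δ_0 - h_0(2M_0 + M_1)/6 = -2.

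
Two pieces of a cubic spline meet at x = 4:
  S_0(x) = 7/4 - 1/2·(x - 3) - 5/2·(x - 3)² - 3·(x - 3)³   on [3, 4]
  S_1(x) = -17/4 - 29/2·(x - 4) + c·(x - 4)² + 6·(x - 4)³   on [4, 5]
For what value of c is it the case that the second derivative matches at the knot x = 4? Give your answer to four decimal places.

S_0''(x) = -5 - 18·(x - 3), so S_0''(4) = -23. On the right, S_1''(4) = 2c, so c = -23/2.

-11.5000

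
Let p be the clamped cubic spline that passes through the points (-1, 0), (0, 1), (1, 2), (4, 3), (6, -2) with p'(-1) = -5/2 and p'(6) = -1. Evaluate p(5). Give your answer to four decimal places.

0.2744

Let σ_i = p''(x_i). Step sizes h_i = 1, 1, 3, 2; slopes of the chords Δ_i = (y_(i+1) - y_i)/h_i = 1, 1, 1/3, -5/2.
  1·σ_0 + 4·σ_1 + 1·σ_2 = 6(Δ_1 - Δ_0) = 0
  1·σ_1 + 8·σ_2 + 3·σ_3 = 6(Δ_2 - Δ_1) = -4
  3·σ_2 + 10·σ_3 + 2·σ_4 = 6(Δ_3 - Δ_2) = -17
Clamped end conditions give two more equations: 2h_0·σ_0 + h_0·σ_1 = 6(Δ_0 - p'(-1)) = 21 and h_3·σ_3 + 2h_3·σ_4 = 6(p'(6) - Δ_3) = 9.
Hence σ_0 = 3421/282, σ_1 = -460/141, σ_2 = 259/282, σ_3 = -380/141, σ_4 = 2029/564.
On [4, 6], p(x) = 3 - 1073/564·(x - 4) - 190/141·(x - 4)² + 1183/2256·(x - 4)³.
With (x - 4) = 1: p(5) = 619/2256.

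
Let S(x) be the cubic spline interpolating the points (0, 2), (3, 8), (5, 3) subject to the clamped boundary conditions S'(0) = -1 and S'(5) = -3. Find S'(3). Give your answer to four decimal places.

0.0500

With M_i denoting the second derivative at x_i, h_i = 3, 2, and Δ_i = (y_(i+1) − y_i)/h_i = 2, -5/2:
  3·M_0 + 10·M_1 + 2·M_2 = 6(Δ_1 - Δ_0) = -27
Clamped end conditions give two more equations: 2h_0·M_0 + h_0·M_1 = 6(Δ_0 - S'(0)) = 18 and h_1·M_1 + 2h_1·M_2 = 6(S'(5) - Δ_1) = -3.
Hence M_0 = 53/10, M_1 = -23/5, M_2 = 31/20.
On [3, 5], S'(x) = b_1 + 2c_1·(x - 3) + 3d_1·(x - 3)² with b_1 = Δ_1 - h_1(2M_1 + M_2)/6 = 1/20, c_1 = M_1/2 = -23/10, d_1 = (M_2 - M_1)/(6h_1) = 41/80. So S'(3) = 1/20.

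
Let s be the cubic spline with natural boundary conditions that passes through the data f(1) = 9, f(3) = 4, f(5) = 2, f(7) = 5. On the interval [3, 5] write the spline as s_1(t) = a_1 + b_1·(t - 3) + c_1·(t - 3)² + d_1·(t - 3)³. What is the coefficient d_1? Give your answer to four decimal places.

0.0833

With M_i denoting the second derivative at x_i, h_i = 2, 2, 2, and Δ_i = (y_(i+1) − y_i)/h_i = -5/2, -1, 3/2:
  2·M_0 + 8·M_1 + 2·M_2 = 6(Δ_1 - Δ_0) = 9
  2·M_1 + 8·M_2 + 2·M_3 = 6(Δ_2 - Δ_1) = 15
Natural end conditions: M_0 = M_3 = 0.
Hence M_0 = 0, M_1 = 7/10, M_2 = 17/10, M_3 = 0.
On [3, 5], with s_1(t) = a_1 + b_1·(t - 3) + c_1·(t - 3)² + d_1·(t - 3)³: c_1 = M_1/2 = 7/20, d_1 = (M_2 - M_1)/(6h_1) = 1/12, b_1 = Δ_1 - h_1(2M_1 + M_2)/6 = -61/30.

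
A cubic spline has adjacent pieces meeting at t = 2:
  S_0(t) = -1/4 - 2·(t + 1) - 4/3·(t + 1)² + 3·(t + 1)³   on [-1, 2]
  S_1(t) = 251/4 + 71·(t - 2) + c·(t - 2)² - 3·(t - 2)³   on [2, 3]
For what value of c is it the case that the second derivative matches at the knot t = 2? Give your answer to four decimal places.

S_0''(t) = -8/3 + 18·(t + 1), so S_0''(2) = 154/3. On the right, S_1''(2) = 2c, so c = 77/3.

25.6667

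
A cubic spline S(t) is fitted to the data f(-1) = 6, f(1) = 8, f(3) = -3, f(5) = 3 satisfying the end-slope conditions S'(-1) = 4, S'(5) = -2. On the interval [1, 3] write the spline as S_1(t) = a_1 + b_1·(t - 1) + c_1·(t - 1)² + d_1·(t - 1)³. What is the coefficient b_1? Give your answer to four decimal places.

With M_i denoting the second derivative at x_i, h_i = 2, 2, 2, and Δ_i = (y_(i+1) − y_i)/h_i = 1, -11/2, 3:
  2·M_0 + 8·M_1 + 2·M_2 = 6(Δ_1 - Δ_0) = -39
  2·M_1 + 8·M_2 + 2·M_3 = 6(Δ_2 - Δ_1) = 51
Clamped end conditions give two more equations: 2h_0·M_0 + h_0·M_1 = 6(Δ_0 - S'(-1)) = -18 and h_2·M_2 + 2h_2·M_3 = 6(S'(5) - Δ_2) = -30.
Solving: M_0 = -7/10, M_1 = -38/5, M_2 = 58/5, M_3 = -133/10.
On [1, 3], with S_1(t) = a_1 + b_1·(t - 1) + c_1·(t - 1)² + d_1·(t - 1)³: c_1 = M_1/2 = -19/5, d_1 = (M_2 - M_1)/(6h_1) = 8/5, b_1 = Δ_1 - h_1(2M_1 + M_2)/6 = -43/10.

-4.3000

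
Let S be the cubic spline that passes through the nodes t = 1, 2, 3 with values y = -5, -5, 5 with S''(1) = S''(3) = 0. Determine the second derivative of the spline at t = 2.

15

With M_i denoting the second derivative at x_i, h_i = 1, 1, and Δ_i = (y_(i+1) − y_i)/h_i = 0, 10:
  1·M_0 + 4·M_1 + 1·M_2 = 6(Δ_1 - Δ_0) = 60
Natural end conditions: M_0 = M_2 = 0.
Hence M_0 = 0, M_1 = 15, M_2 = 0.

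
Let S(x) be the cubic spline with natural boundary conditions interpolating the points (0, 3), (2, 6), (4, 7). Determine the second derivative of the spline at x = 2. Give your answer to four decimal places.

-0.7500

Write M_i for S''(x_i). With h_i = 2, 2 and divided differences Δ_i = 3/2, 1/2, the continuity of S' gives the tridiagonal system
  2·M_0 + 8·M_1 + 2·M_2 = 6(Δ_1 - Δ_0) = -6
Natural end conditions: M_0 = M_2 = 0.
Hence M_0 = 0, M_1 = -3/4, M_2 = 0.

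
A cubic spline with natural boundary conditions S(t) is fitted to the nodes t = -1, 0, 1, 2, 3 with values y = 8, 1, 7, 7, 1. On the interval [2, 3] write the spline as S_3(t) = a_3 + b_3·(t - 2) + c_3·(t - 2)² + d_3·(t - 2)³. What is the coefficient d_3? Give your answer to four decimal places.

Put m_i = S'' at the i-th knot. Here h = (1, 1, 1, 1) and Δ = (-7, 6, 0, -6), so the interior equations h_(i-1)·m_(i-1) + 2(h_(i-1)+h_i)·m_i + h_i·m_(i+1) = 6(Δ_i − Δ_(i-1)) read
  1·m_0 + 4·m_1 + 1·m_2 = 6(Δ_1 - Δ_0) = 78
  1·m_1 + 4·m_2 + 1·m_3 = 6(Δ_2 - Δ_1) = -36
  1·m_2 + 4·m_3 + 1·m_4 = 6(Δ_3 - Δ_2) = -36
Natural end conditions: m_0 = m_4 = 0.
Hence m_0 = 0, m_1 = 639/28, m_2 = -93/7, m_3 = -159/28, m_4 = 0.
On [2, 3], with S_3(t) = a_3 + b_3·(t - 2) + c_3·(t - 2)² + d_3·(t - 2)³: c_3 = m_3/2 = -159/56, d_3 = (m_4 - m_3)/(6h_3) = 53/56, b_3 = Δ_3 - h_3(2m_3 + m_4)/6 = -115/28.

0.9464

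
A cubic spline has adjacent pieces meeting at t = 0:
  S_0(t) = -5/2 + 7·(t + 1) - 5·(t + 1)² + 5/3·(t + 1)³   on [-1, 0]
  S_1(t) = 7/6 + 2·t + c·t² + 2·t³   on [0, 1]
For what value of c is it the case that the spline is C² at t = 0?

0

S_0''(t) = -10 + 10·(t + 1), so S_0''(0) = 0. On the right, S_1''(0) = 2c, so c = 0.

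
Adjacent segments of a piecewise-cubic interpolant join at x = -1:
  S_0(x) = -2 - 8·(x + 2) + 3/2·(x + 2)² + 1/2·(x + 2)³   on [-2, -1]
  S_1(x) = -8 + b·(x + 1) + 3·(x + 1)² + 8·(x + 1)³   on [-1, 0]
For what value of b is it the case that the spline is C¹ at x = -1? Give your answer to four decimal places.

-3.5000

S_0'(x) = -8 + 3·(x + 2) + 3/2·(x + 2)², so S_0'(-1) = -7/2. On the right, S_1'(-1) = b, so b = -7/2.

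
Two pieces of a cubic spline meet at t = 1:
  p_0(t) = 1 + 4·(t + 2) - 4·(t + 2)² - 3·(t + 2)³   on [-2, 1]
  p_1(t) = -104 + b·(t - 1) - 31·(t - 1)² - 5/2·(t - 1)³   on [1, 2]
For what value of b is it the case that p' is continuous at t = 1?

-101

p_0'(t) = 4 - 8·(t + 2) - 9·(t + 2)², so p_0'(1) = -101. On the right, p_1'(1) = b, so b = -101.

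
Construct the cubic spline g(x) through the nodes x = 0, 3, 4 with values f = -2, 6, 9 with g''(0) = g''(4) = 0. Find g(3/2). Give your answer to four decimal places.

1.8594

With σ_i denoting the second derivative at x_i, h_i = 3, 1, and Δ_i = (y_(i+1) − y_i)/h_i = 8/3, 3:
  3·σ_0 + 8·σ_1 + 1·σ_2 = 6(Δ_1 - Δ_0) = 2
Natural end conditions: σ_0 = σ_2 = 0.
Solving the tridiagonal system: σ_0 = 0, σ_1 = 1/4, σ_2 = 0.
On [0, 3], g(x) = -2 + 61/24·x + 0·x² + 1/72·x³.
With x = 3/2: g(3/2) = 119/64.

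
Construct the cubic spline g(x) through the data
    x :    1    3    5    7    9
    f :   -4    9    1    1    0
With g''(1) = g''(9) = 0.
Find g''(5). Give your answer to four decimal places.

5.7857

Write m_i for g''(x_i). With h_i = 2, 2, 2, 2 and divided differences Δ_i = 13/2, -4, 0, -1/2, the continuity of g' gives the tridiagonal system
  2·m_0 + 8·m_1 + 2·m_2 = 6(Δ_1 - Δ_0) = -63
  2·m_1 + 8·m_2 + 2·m_3 = 6(Δ_2 - Δ_1) = 24
  2·m_2 + 8·m_3 + 2·m_4 = 6(Δ_3 - Δ_2) = -3
Natural end conditions: m_0 = m_4 = 0.
Forward elimination and back-substitution give m_0 = 0, m_1 = -261/28, m_2 = 81/14, m_3 = -51/28, m_4 = 0.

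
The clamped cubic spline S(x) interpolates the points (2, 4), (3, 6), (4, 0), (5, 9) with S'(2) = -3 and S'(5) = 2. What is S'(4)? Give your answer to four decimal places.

2.4667

With σ_i denoting the second derivative at x_i, h_i = 1, 1, 1, and Δ_i = (y_(i+1) − y_i)/h_i = 2, -6, 9:
  1·σ_0 + 4·σ_1 + 1·σ_2 = 6(Δ_1 - Δ_0) = -48
  1·σ_1 + 4·σ_2 + 1·σ_3 = 6(Δ_2 - Δ_1) = 90
Clamped end conditions give two more equations: 2h_0·σ_0 + h_0·σ_1 = 6(Δ_0 - S'(2)) = 30 and h_2·σ_2 + 2h_2·σ_3 = 6(S'(5) - Δ_2) = -42.
Hence σ_0 = 446/15, σ_1 = -442/15, σ_2 = 602/15, σ_3 = -616/15.
On [4, 5], S'(x) = b_2 + 2c_2·(x - 4) + 3d_2·(x - 4)² with b_2 = Δ_2 - h_2(2σ_2 + σ_3)/6 = 37/15, c_2 = σ_2/2 = 301/15, d_2 = (σ_3 - σ_2)/(6h_2) = -203/15. So S'(4) = 37/15.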